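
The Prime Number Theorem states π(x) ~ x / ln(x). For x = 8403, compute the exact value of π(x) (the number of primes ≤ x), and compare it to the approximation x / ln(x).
π(8403) = 1051;  x/ln(x) ≈ 929.91;  relative error ≈ 11.52%.

Directly count primes up to 8403: π(8403) = 1051. The PNT approximation gives 8403/ln(8403) ≈ 8403/9.03634 ≈ 929.91. Relative error (π(x) − x/ln(x)) / π(x) ≈ 11.52%; the approximation is known to undercount slightly (Li(x) is a better estimate).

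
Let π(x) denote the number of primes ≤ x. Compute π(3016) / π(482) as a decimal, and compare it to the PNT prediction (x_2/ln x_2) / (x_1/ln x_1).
π(3016)/π(482) = 432/92 ≈ 4.6957;  PNT prediction ≈ 4.8251.

π(482) = 92 and π(3016) = 432, so π(3016)/π(482) ≈ 4.6957. The PNT-predicted ratio is (3016/ln(3016)) / (482/ln(482)) ≈ 4.8251. The two agree to within a few percent, as expected.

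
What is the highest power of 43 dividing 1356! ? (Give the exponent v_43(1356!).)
v_43(1356!) = 31

Legendre's formula: v_p(n!) = Σ_{k ≥ 1} ⌊n / p^k⌋. For p = 43, n = 1356, the terms are:
  ⌊1356/43^1⌋ = ⌊1356/43⌋ = 31
(the next term ⌊1356/43^2⌋ = 0, terminating the sum). Summing: v_43(1356!) = 31 = 31.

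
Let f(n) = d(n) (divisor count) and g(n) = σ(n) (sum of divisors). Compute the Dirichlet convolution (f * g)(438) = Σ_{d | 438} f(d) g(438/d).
(d * σ)(438) = 2280

Divisors of 438: [1, 2, 3, 6, 73, 146, 219, 438]. For each d | 438:
  d = 1: d(1) · σ(438/1) = 1 · 888 = 888
  d = 2: d(2) · σ(438/2) = 2 · 296 = 592
  d = 3: d(3) · σ(438/3) = 2 · 222 = 444
  d = 6: d(6) · σ(438/6) = 4 · 74 = 296
  d = 73: d(73) · σ(438/73) = 2 · 12 = 24
  d = 146: d(146) · σ(438/146) = 4 · 4 = 16
  d = 219: d(219) · σ(438/219) = 4 · 3 = 12
  d = 438: d(438) · σ(438/438) = 8 · 1 = 8
Summing: (d * σ)(438) = 888 + 592 + 444 + 296 + 24 + 16 + 12 + 8 = 2280.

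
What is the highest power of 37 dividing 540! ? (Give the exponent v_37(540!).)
v_37(540!) = 14

Legendre's formula: v_p(n!) = Σ_{k ≥ 1} ⌊n / p^k⌋. For p = 37, n = 540, the terms are:
  ⌊540/37^1⌋ = ⌊540/37⌋ = 14
(the next term ⌊540/37^2⌋ = 0, terminating the sum). Summing: v_37(540!) = 14 = 14.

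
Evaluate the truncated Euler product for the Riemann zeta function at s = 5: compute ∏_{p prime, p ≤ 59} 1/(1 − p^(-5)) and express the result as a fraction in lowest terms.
∏ = 9783623293724966042755527767857913576946767245571173033197003580720982191908567341/9435202489615342986287959538462812822601440308319131731232692023968655443618693120

The primes p ≤ 59 are [2, 3, 5, 7, 11, 13, 17, 19, 23, 29, 31, 37, 41, 43, 47, 53, 59]. For each prime, (1 − 1/p^5)^(-1) = p^5 / (p^5 − 1). The product is (1 − 1/2^5)^(-1), (1 − 1/3^5)^(-1), (1 − 1/5^5)^(-1), (1 − 1/7^5)^(-1), (1 − 1/11^5)^(-1), (1 − 1/13^5)^(-1), (1 − 1/17^5)^(-1), (1 − 1/19^5)^(-1), (1 − 1/23^5)^(-1), (1 − 1/29^5)^(-1), (1 − 1/31^5)^(-1), (1 − 1/37^5)^(-1), (1 − 1/41^5)^(-1), (1 − 1/43^5)^(-1), (1 − 1/47^5)^(-1), (1 − 1/53^5)^(-1), (1 − 1/59^5)^(-1) = ∏ p^5 / (p^5 − 1) = 9783623293724966042755527767857913576946767245571173033197003580720982191908567341/9435202489615342986287959538462812822601440308319131731232692023968655443618693120.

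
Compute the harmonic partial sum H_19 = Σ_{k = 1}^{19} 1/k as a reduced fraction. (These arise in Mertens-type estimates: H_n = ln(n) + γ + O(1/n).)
H_19 = 275295799/77597520

Direct summation: H_19 = 1 + 1/2 + ... + 1/19. The least common denominator is lcm(1, ..., 19) = 232792560; over this denominator the numerator is 232792560 + 116396280 + 77597520 + 58198140 + 46558512 + 38798760 + 33256080 + 29099070 + 25865840 + 23279256 + 21162960 + 19399380 + 17907120 + 16628040 + 15519504 + 14549535 + 13693680 + 12932920 + 12252240 = 825887397, so H_19 = 825887397/232792560; reducing by gcd(825887397, 232792560) = 3 gives 275295799/77597520 ≈ 3.54774. (The PNT-adjacent estimate ln(19) + γ ≈ 3.52165 matches within O(1/n).)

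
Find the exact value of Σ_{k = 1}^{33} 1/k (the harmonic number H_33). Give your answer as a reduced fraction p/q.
H_33 = 53676090078349/13127595717600

Direct summation: H_33 = 1 + 1/2 + ... + 1/33. The least common denominator is lcm(1, ..., 33) = 144403552893600; over this denominator the numerator is 144403552893600 + 72201776446800 + 48134517631200 + 36100888223400 + 28880710578720 + 24067258815600 + 20629078984800 + 18050444111700 + 16044839210400 + 14440355289360 + 13127595717600 + 12033629407800 + 11107965607200 + 10314539492400 + 9626903526240 + 9025222055850 + 8494326640800 + 8022419605200 + 7600186994400 + 7220177644680 + 6876359661600 + 6563797858800 + 6278415343200 + 6016814703900 + 5776142115744 + 5553982803600 + 5348279736800 + 5157269746200 + 4979432858400 + 4813451763120 + 4658179125600 + 4512611027925 + 4375865239200 = 590436990861839, so H_33 = 590436990861839/144403552893600; reducing by gcd(590436990861839, 144403552893600) = 11 gives 53676090078349/13127595717600 ≈ 4.08880. (The PNT-adjacent estimate ln(33) + γ ≈ 4.07372 matches within O(1/n).)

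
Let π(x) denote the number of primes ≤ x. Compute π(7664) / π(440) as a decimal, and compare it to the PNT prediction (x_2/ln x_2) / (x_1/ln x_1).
π(7664)/π(440) = 971/85 ≈ 11.4235;  PNT prediction ≈ 11.8534.

π(440) = 85 and π(7664) = 971, so π(7664)/π(440) ≈ 11.4235. The PNT-predicted ratio is (7664/ln(7664)) / (440/ln(440)) ≈ 11.8534. The two agree to within a few percent, as expected.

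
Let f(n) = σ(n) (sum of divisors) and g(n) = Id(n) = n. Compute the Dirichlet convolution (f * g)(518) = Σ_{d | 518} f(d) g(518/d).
(σ * Id)(518) = 5625

Divisors of 518: [1, 2, 7, 14, 37, 74, 259, 518]. For each d | 518:
  d = 1: σ(1) · Id(518/1) = 1 · 518 = 518
  d = 2: σ(2) · Id(518/2) = 3 · 259 = 777
  d = 7: σ(7) · Id(518/7) = 8 · 74 = 592
  d = 14: σ(14) · Id(518/14) = 24 · 37 = 888
  d = 37: σ(37) · Id(518/37) = 38 · 14 = 532
  d = 74: σ(74) · Id(518/74) = 114 · 7 = 798
  d = 259: σ(259) · Id(518/259) = 304 · 2 = 608
  d = 518: σ(518) · Id(518/518) = 912 · 1 = 912
Summing: (σ * Id)(518) = 518 + 777 + 592 + 888 + 532 + 798 + 608 + 912 = 5625.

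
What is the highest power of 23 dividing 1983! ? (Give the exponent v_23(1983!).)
v_23(1983!) = 89

Legendre's formula: v_p(n!) = Σ_{k ≥ 1} ⌊n / p^k⌋. For p = 23, n = 1983, the terms are:
  ⌊1983/23^1⌋ = ⌊1983/23⌋ = 86
  ⌊1983/23^2⌋ = ⌊1983/529⌋ = 3
(the next term ⌊1983/23^3⌋ = 0, terminating the sum). Summing: v_23(1983!) = 86 + 3 = 89.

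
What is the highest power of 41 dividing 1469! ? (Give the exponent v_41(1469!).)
v_41(1469!) = 35

Legendre's formula: v_p(n!) = Σ_{k ≥ 1} ⌊n / p^k⌋. For p = 41, n = 1469, the terms are:
  ⌊1469/41^1⌋ = ⌊1469/41⌋ = 35
(the next term ⌊1469/41^2⌋ = 0, terminating the sum). Summing: v_41(1469!) = 35 = 35.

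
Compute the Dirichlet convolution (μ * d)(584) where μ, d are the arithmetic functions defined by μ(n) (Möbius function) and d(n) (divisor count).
(μ * d)(584) = 1

Divisors of 584: [1, 2, 4, 8, 73, 146, 292, 584]. For each d | 584:
  d = 1: μ(1) · d(584/1) = 1 · 8 = 8
  d = 2: μ(2) · d(584/2) = -1 · 6 = -6
  d = 4: μ(4) · d(584/4) = 0 · 4 = 0
  d = 8: μ(8) · d(584/8) = 0 · 2 = 0
  d = 73: μ(73) · d(584/73) = -1 · 4 = -4
  d = 146: μ(146) · d(584/146) = 1 · 3 = 3
  d = 292: μ(292) · d(584/292) = 0 · 2 = 0
  d = 584: μ(584) · d(584/584) = 0 · 1 = 0
Summing: (μ * d)(584) = 8 + -6 + 0 + 0 + -4 + 3 + 0 + 0 = 1.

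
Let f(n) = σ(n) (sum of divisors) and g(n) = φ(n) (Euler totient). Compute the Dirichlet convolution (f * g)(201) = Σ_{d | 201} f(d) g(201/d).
(σ * φ)(201) = 804

Divisors of 201: [1, 3, 67, 201]. For each d | 201:
  d = 1: σ(1) · φ(201/1) = 1 · 132 = 132
  d = 3: σ(3) · φ(201/3) = 4 · 66 = 264
  d = 67: σ(67) · φ(201/67) = 68 · 2 = 136
  d = 201: σ(201) · φ(201/201) = 272 · 1 = 272
Summing: (σ * φ)(201) = 132 + 264 + 136 + 272 = 804.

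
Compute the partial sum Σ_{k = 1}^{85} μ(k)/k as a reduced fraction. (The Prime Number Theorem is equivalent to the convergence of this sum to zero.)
Σ μ(k)/k = -594294471063948716523503740771/44510752614879308559270669665465

Values of μ(k) for 1 ≤ k ≤ 85: μ(1) = 1, μ(2) = -1, μ(3) = -1, μ(5) = -1, μ(6) = 1, μ(7) = -1, μ(10) = 1, μ(11) = -1, μ(13) = -1, μ(14) = 1, μ(15) = 1, μ(17) = -1, μ(19) = -1, μ(21) = 1, μ(22) = 1, μ(23) = -1, μ(26) = 1, μ(29) = -1, μ(30) = -1, μ(31) = -1, μ(33) = 1, μ(34) = 1, μ(35) = 1, μ(37) = -1, μ(38) = 1, μ(39) = 1, μ(41) = -1, μ(42) = -1, μ(43) = -1, μ(46) = 1, μ(47) = -1, μ(51) = 1, μ(53) = -1, μ(55) = 1, μ(57) = 1, μ(58) = 1, μ(59) = -1, μ(61) = -1, μ(62) = 1, μ(65) = 1, μ(66) = -1, μ(67) = -1, μ(69) = 1, μ(70) = -1, μ(71) = -1, μ(73) = -1, μ(74) = 1, μ(77) = 1, μ(78) = -1, μ(79) = -1, μ(82) = 1, μ(83) = -1, μ(85) = 1, with μ = 0 on non-squarefree integers. Summing μ(k)/k for k where μ(k) ≠ 0 gives -594294471063948716523503740771/44510752614879308559270669665465 ≈ -0.0134. (PNT ⟺ this sum → 0 as n → ∞.)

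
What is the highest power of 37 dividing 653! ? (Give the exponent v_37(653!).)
v_37(653!) = 17

Legendre's formula: v_p(n!) = Σ_{k ≥ 1} ⌊n / p^k⌋. For p = 37, n = 653, the terms are:
  ⌊653/37^1⌋ = ⌊653/37⌋ = 17
(the next term ⌊653/37^2⌋ = 0, terminating the sum). Summing: v_37(653!) = 17 = 17.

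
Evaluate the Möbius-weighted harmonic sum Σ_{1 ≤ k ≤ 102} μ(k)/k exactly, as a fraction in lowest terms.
Σ μ(k)/k = 2660830183286759736179348593747906673/232862364358497360900063316880507363070

Values of μ(k) for 1 ≤ k ≤ 102: μ(1) = 1, μ(2) = -1, μ(3) = -1, μ(5) = -1, μ(6) = 1, μ(7) = -1, μ(10) = 1, μ(11) = -1, μ(13) = -1, μ(14) = 1, μ(15) = 1, μ(17) = -1, μ(19) = -1, μ(21) = 1, μ(22) = 1, μ(23) = -1, μ(26) = 1, μ(29) = -1, μ(30) = -1, μ(31) = -1, μ(33) = 1, μ(34) = 1, μ(35) = 1, μ(37) = -1, μ(38) = 1, μ(39) = 1, μ(41) = -1, μ(42) = -1, μ(43) = -1, μ(46) = 1, μ(47) = -1, μ(51) = 1, μ(53) = -1, μ(55) = 1, μ(57) = 1, μ(58) = 1, μ(59) = -1, μ(61) = -1, μ(62) = 1, μ(65) = 1, μ(66) = -1, μ(67) = -1, μ(69) = 1, μ(70) = -1, μ(71) = -1, μ(73) = -1, μ(74) = 1, μ(77) = 1, μ(78) = -1, μ(79) = -1, μ(82) = 1, μ(83) = -1, μ(85) = 1, μ(86) = 1, μ(87) = 1, μ(89) = -1, μ(91) = 1, μ(93) = 1, μ(94) = 1, μ(95) = 1, μ(97) = -1, μ(101) = -1, μ(102) = -1, with μ = 0 on non-squarefree integers. Summing μ(k)/k for k where μ(k) ≠ 0 gives 2660830183286759736179348593747906673/232862364358497360900063316880507363070 ≈ 0.0114. (PNT ⟺ this sum → 0 as n → ∞.)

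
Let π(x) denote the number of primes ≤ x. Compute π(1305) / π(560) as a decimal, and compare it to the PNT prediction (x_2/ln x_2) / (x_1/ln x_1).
π(1305)/π(560) = 213/102 ≈ 2.0882;  PNT prediction ≈ 2.0555.

π(560) = 102 and π(1305) = 213, so π(1305)/π(560) ≈ 2.0882. The PNT-predicted ratio is (1305/ln(1305)) / (560/ln(560)) ≈ 2.0555. The two agree to within a few percent, as expected.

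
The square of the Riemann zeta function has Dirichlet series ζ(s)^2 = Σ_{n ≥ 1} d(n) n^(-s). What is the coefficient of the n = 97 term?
d(97) = 2

ζ(s)^2 = (Σ 1/m^s)(Σ 1/k^s). The coefficient of 1/n^s in the product is the number of ordered pairs (m, k) with mk = n, which equals d(n). For n = 97, divisors are [1, 97], so d(97) = 2.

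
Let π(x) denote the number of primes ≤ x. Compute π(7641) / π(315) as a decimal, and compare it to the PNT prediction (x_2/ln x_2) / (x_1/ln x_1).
π(7641)/π(315) = 969/65 ≈ 14.9077;  PNT prediction ≈ 15.6064.

π(315) = 65 and π(7641) = 969, so π(7641)/π(315) ≈ 14.9077. The PNT-predicted ratio is (7641/ln(7641)) / (315/ln(315)) ≈ 15.6064. The two agree to within a few percent, as expected.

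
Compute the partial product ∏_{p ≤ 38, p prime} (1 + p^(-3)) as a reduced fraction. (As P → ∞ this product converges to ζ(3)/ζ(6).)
∏ = 286534261786467003531264/242522905429175749176095

The primes p ≤ 38 are [2, 3, 5, 7, 11, 13, 17, 19, 23, 29, 31, 37]. For each, (1 + 1/p^3) = (p^3 + 1)/p^3. Multiplying these fractions over p ∈ [2, 3, 5, 7, 11, 13, 17, 19, 23, 29, 31, 37] gives 286534261786467003531264/242522905429175749176095. (In the limit P → ∞ this tends to ζ(3)/ζ(6).)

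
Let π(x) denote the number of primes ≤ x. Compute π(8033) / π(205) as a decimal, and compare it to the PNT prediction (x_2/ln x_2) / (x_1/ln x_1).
π(8033)/π(205) = 1010/46 ≈ 21.9565;  PNT prediction ≈ 23.1984.

π(205) = 46 and π(8033) = 1010, so π(8033)/π(205) ≈ 21.9565. The PNT-predicted ratio is (8033/ln(8033)) / (205/ln(205)) ≈ 23.1984. The two agree to within a few percent, as expected.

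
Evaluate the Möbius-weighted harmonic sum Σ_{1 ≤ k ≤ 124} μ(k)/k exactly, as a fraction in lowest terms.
Σ μ(k)/k = 23090940688334333795050585396213953208427071/3161005464041760778814520629154366249327468699

Values of μ(k) for 1 ≤ k ≤ 124: μ(1) = 1, μ(2) = -1, μ(3) = -1, μ(5) = -1, μ(6) = 1, μ(7) = -1, μ(10) = 1, μ(11) = -1, μ(13) = -1, μ(14) = 1, μ(15) = 1, μ(17) = -1, μ(19) = -1, μ(21) = 1, μ(22) = 1, μ(23) = -1, μ(26) = 1, μ(29) = -1, μ(30) = -1, μ(31) = -1, μ(33) = 1, μ(34) = 1, μ(35) = 1, μ(37) = -1, μ(38) = 1, μ(39) = 1, μ(41) = -1, μ(42) = -1, μ(43) = -1, μ(46) = 1, μ(47) = -1, μ(51) = 1, μ(53) = -1, μ(55) = 1, μ(57) = 1, μ(58) = 1, μ(59) = -1, μ(61) = -1, μ(62) = 1, μ(65) = 1, μ(66) = -1, μ(67) = -1, μ(69) = 1, μ(70) = -1, μ(71) = -1, μ(73) = -1, μ(74) = 1, μ(77) = 1, μ(78) = -1, μ(79) = -1, μ(82) = 1, μ(83) = -1, μ(85) = 1, μ(86) = 1, μ(87) = 1, μ(89) = -1, μ(91) = 1, μ(93) = 1, μ(94) = 1, μ(95) = 1, μ(97) = -1, μ(101) = -1, μ(102) = -1, μ(103) = -1, μ(105) = -1, μ(106) = 1, μ(107) = -1, μ(109) = -1, μ(110) = -1, μ(111) = 1, μ(113) = -1, μ(114) = -1, μ(115) = 1, μ(118) = 1, μ(119) = 1, μ(122) = 1, μ(123) = 1, with μ = 0 on non-squarefree integers. Summing μ(k)/k for k where μ(k) ≠ 0 gives 23090940688334333795050585396213953208427071/3161005464041760778814520629154366249327468699 ≈ 0.0073. (PNT ⟺ this sum → 0 as n → ∞.)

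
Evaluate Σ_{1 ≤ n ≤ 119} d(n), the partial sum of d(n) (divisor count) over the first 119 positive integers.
Σ_{n ≤ 119} d(n) = 586

Compute d(n) for each 1 ≤ n ≤ 119: d(1) = 1, d(2) = 2, d(3) = 2, d(4) = 3, d(5) = 2, d(6) = 4, d(7) = 2, d(8) = 4, d(9) = 3, d(10) = 4, d(11) = 2, d(12) = 6, d(13) = 2, d(14) = 4, d(15) = 4, d(16) = 5, d(17) = 2, d(18) = 6, d(19) = 2, d(20) = 6, d(21) = 4, d(22) = 4, d(23) = 2, d(24) = 8, d(25) = 3, d(26) = 4, d(27) = 4, d(28) = 6, d(29) = 2, d(30) = 8, d(31) = 2, d(32) = 6, d(33) = 4, d(34) = 4, d(35) = 4, d(36) = 9, d(37) = 2, d(38) = 4, d(39) = 4, d(40) = 8, d(41) = 2, d(42) = 8, d(43) = 2, d(44) = 6, d(45) = 6, d(46) = 4, d(47) = 2, d(48) = 10, d(49) = 3, d(50) = 6, d(51) = 4, d(52) = 6, d(53) = 2, d(54) = 8, d(55) = 4, d(56) = 8, d(57) = 4, d(58) = 4, d(59) = 2, d(60) = 12, d(61) = 2, d(62) = 4, d(63) = 6, d(64) = 7, d(65) = 4, d(66) = 8, d(67) = 2, d(68) = 6, d(69) = 4, d(70) = 8, d(71) = 2, d(72) = 12, d(73) = 2, d(74) = 4, d(75) = 6, d(76) = 6, d(77) = 4, d(78) = 8, d(79) = 2, d(80) = 10, d(81) = 5, d(82) = 4, d(83) = 2, d(84) = 12, d(85) = 4, d(86) = 4, d(87) = 4, d(88) = 8, d(89) = 2, d(90) = 12, d(91) = 4, d(92) = 6, d(93) = 4, d(94) = 4, d(95) = 4, d(96) = 12, d(97) = 2, d(98) = 6, d(99) = 6, d(100) = 9, d(101) = 2, d(102) = 8, d(103) = 2, d(104) = 8, d(105) = 8, d(106) = 4, d(107) = 2, d(108) = 12, d(109) = 2, d(110) = 8, d(111) = 4, d(112) = 10, d(113) = 2, d(114) = 8, d(115) = 4, d(116) = 6, d(117) = 6, d(118) = 4, d(119) = 4. Summing all 119 values: 586. (Dirichlet's divisor formula: Σ_{n ≤ x} d(n) = x ln(x) + (2γ − 1) x + O(√x). For x = 119, the asymptotic estimate is ≈ 587.09.)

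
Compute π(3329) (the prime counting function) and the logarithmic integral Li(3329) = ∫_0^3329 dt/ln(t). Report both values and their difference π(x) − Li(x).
π(3329) = 469;  Li(3329) ≈ 483.58;  π(x) − Li(x) ≈ -14.58.

Direct count of primes ≤ 3329 gives π(3329) = 469. Numerical evaluation of the logarithmic integral gives Li(3329) ≈ 483.58. The difference π(x) − Li(x) ≈ -14.58 is typically negative for small/moderate x (Li(x) overestimates), though Littlewood's theorem shows this sign changes infinitely often.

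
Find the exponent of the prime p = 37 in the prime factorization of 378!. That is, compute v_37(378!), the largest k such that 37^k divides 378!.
v_37(378!) = 10

Legendre's formula: v_p(n!) = Σ_{k ≥ 1} ⌊n / p^k⌋. For p = 37, n = 378, the terms are:
  ⌊378/37^1⌋ = ⌊378/37⌋ = 10
(the next term ⌊378/37^2⌋ = 0, terminating the sum). Summing: v_37(378!) = 10 = 10.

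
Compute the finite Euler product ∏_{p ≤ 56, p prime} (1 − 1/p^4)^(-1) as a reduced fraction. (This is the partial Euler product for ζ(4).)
∏ = 750937919501355467062347671738968589096863062629/693820677147413996973765862820413440000000000000

The primes p ≤ 56 are [2, 3, 5, 7, 11, 13, 17, 19, 23, 29, 31, 37, 41, 43, 47, 53]. For each prime, (1 − 1/p^4)^(-1) = p^4 / (p^4 − 1). The product is (1 − 1/2^4)^(-1), (1 − 1/3^4)^(-1), (1 − 1/5^4)^(-1), (1 − 1/7^4)^(-1), (1 − 1/11^4)^(-1), (1 − 1/13^4)^(-1), (1 − 1/17^4)^(-1), (1 − 1/19^4)^(-1), (1 − 1/23^4)^(-1), (1 − 1/29^4)^(-1), (1 − 1/31^4)^(-1), (1 − 1/37^4)^(-1), (1 − 1/41^4)^(-1), (1 − 1/43^4)^(-1), (1 − 1/47^4)^(-1), (1 − 1/53^4)^(-1) = ∏ p^4 / (p^4 − 1) = 750937919501355467062347671738968589096863062629/693820677147413996973765862820413440000000000000.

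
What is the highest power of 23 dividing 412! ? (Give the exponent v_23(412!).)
v_23(412!) = 17

Legendre's formula: v_p(n!) = Σ_{k ≥ 1} ⌊n / p^k⌋. For p = 23, n = 412, the terms are:
  ⌊412/23^1⌋ = ⌊412/23⌋ = 17
(the next term ⌊412/23^2⌋ = 0, terminating the sum). Summing: v_23(412!) = 17 = 17.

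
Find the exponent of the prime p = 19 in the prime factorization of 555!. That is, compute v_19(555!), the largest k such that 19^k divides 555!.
v_19(555!) = 30

Legendre's formula: v_p(n!) = Σ_{k ≥ 1} ⌊n / p^k⌋. For p = 19, n = 555, the terms are:
  ⌊555/19^1⌋ = ⌊555/19⌋ = 29
  ⌊555/19^2⌋ = ⌊555/361⌋ = 1
(the next term ⌊555/19^3⌋ = 0, terminating the sum). Summing: v_19(555!) = 29 + 1 = 30.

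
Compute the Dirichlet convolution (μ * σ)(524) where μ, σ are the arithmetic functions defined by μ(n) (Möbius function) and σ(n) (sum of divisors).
(μ * σ)(524) = 524

Divisors of 524: [1, 2, 4, 131, 262, 524]. For each d | 524:
  d = 1: μ(1) · σ(524/1) = 1 · 924 = 924
  d = 2: μ(2) · σ(524/2) = -1 · 396 = -396
  d = 4: μ(4) · σ(524/4) = 0 · 132 = 0
  d = 131: μ(131) · σ(524/131) = -1 · 7 = -7
  d = 262: μ(262) · σ(524/262) = 1 · 3 = 3
  d = 524: μ(524) · σ(524/524) = 0 · 1 = 0
Summing: (μ * σ)(524) = 924 + -396 + 0 + -7 + 3 + 0 = 524.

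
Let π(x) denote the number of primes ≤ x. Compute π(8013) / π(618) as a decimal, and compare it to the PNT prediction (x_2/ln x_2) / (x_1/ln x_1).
π(8013)/π(618) = 1009/113 ≈ 8.9292;  PNT prediction ≈ 9.2700.

π(618) = 113 and π(8013) = 1009, so π(8013)/π(618) ≈ 8.9292. The PNT-predicted ratio is (8013/ln(8013)) / (618/ln(618)) ≈ 9.2700. The two agree to within a few percent, as expected.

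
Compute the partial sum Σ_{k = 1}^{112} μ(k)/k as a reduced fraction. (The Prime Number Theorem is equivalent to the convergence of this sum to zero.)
Σ μ(k)/k = -678316192822146162262092815134314936522301/39962142402550705168325165981723972810713890

Values of μ(k) for 1 ≤ k ≤ 112: μ(1) = 1, μ(2) = -1, μ(3) = -1, μ(5) = -1, μ(6) = 1, μ(7) = -1, μ(10) = 1, μ(11) = -1, μ(13) = -1, μ(14) = 1, μ(15) = 1, μ(17) = -1, μ(19) = -1, μ(21) = 1, μ(22) = 1, μ(23) = -1, μ(26) = 1, μ(29) = -1, μ(30) = -1, μ(31) = -1, μ(33) = 1, μ(34) = 1, μ(35) = 1, μ(37) = -1, μ(38) = 1, μ(39) = 1, μ(41) = -1, μ(42) = -1, μ(43) = -1, μ(46) = 1, μ(47) = -1, μ(51) = 1, μ(53) = -1, μ(55) = 1, μ(57) = 1, μ(58) = 1, μ(59) = -1, μ(61) = -1, μ(62) = 1, μ(65) = 1, μ(66) = -1, μ(67) = -1, μ(69) = 1, μ(70) = -1, μ(71) = -1, μ(73) = -1, μ(74) = 1, μ(77) = 1, μ(78) = -1, μ(79) = -1, μ(82) = 1, μ(83) = -1, μ(85) = 1, μ(86) = 1, μ(87) = 1, μ(89) = -1, μ(91) = 1, μ(93) = 1, μ(94) = 1, μ(95) = 1, μ(97) = -1, μ(101) = -1, μ(102) = -1, μ(103) = -1, μ(105) = -1, μ(106) = 1, μ(107) = -1, μ(109) = -1, μ(110) = -1, μ(111) = 1, with μ = 0 on non-squarefree integers. Summing μ(k)/k for k where μ(k) ≠ 0 gives -678316192822146162262092815134314936522301/39962142402550705168325165981723972810713890 ≈ -0.0170. (PNT ⟺ this sum → 0 as n → ∞.)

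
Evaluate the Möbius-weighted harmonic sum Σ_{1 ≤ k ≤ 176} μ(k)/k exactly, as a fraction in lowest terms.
Σ μ(k)/k = -291895861671370214401988773976597804369856804354890517841750669749/27764983964554203230141949225149376041830084932479143674493613998285

Values of μ(k) for 1 ≤ k ≤ 176: μ(1) = 1, μ(2) = -1, μ(3) = -1, μ(5) = -1, μ(6) = 1, μ(7) = -1, μ(10) = 1, μ(11) = -1, μ(13) = -1, μ(14) = 1, μ(15) = 1, μ(17) = -1, μ(19) = -1, μ(21) = 1, μ(22) = 1, μ(23) = -1, μ(26) = 1, μ(29) = -1, μ(30) = -1, μ(31) = -1, μ(33) = 1, μ(34) = 1, μ(35) = 1, μ(37) = -1, μ(38) = 1, μ(39) = 1, μ(41) = -1, μ(42) = -1, μ(43) = -1, μ(46) = 1, μ(47) = -1, μ(51) = 1, μ(53) = -1, μ(55) = 1, μ(57) = 1, μ(58) = 1, μ(59) = -1, μ(61) = -1, μ(62) = 1, μ(65) = 1, μ(66) = -1, μ(67) = -1, μ(69) = 1, μ(70) = -1, μ(71) = -1, μ(73) = -1, μ(74) = 1, μ(77) = 1, μ(78) = -1, μ(79) = -1, μ(82) = 1, μ(83) = -1, μ(85) = 1, μ(86) = 1, μ(87) = 1, μ(89) = -1, μ(91) = 1, μ(93) = 1, μ(94) = 1, μ(95) = 1, μ(97) = -1, μ(101) = -1, μ(102) = -1, μ(103) = -1, μ(105) = -1, μ(106) = 1, μ(107) = -1, μ(109) = -1, μ(110) = -1, μ(111) = 1, μ(113) = -1, μ(114) = -1, μ(115) = 1, μ(118) = 1, μ(119) = 1, μ(122) = 1, μ(123) = 1, μ(127) = -1, μ(129) = 1, μ(130) = -1, μ(131) = -1, μ(133) = 1, μ(134) = 1, μ(137) = -1, μ(138) = -1, μ(139) = -1, μ(141) = 1, μ(142) = 1, μ(143) = 1, μ(145) = 1, μ(146) = 1, μ(149) = -1, μ(151) = -1, μ(154) = -1, μ(155) = 1, μ(157) = -1, μ(158) = 1, μ(159) = 1, μ(161) = 1, μ(163) = -1, μ(165) = -1, μ(166) = 1, μ(167) = -1, μ(170) = -1, μ(173) = -1, μ(174) = -1, with μ = 0 on non-squarefree integers. Summing μ(k)/k for k where μ(k) ≠ 0 gives -291895861671370214401988773976597804369856804354890517841750669749/27764983964554203230141949225149376041830084932479143674493613998285 ≈ -0.0105. (PNT ⟺ this sum → 0 as n → ∞.)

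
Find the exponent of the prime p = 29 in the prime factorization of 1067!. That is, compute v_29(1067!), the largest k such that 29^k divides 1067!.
v_29(1067!) = 37

Legendre's formula: v_p(n!) = Σ_{k ≥ 1} ⌊n / p^k⌋. For p = 29, n = 1067, the terms are:
  ⌊1067/29^1⌋ = ⌊1067/29⌋ = 36
  ⌊1067/29^2⌋ = ⌊1067/841⌋ = 1
(the next term ⌊1067/29^3⌋ = 0, terminating the sum). Summing: v_29(1067!) = 36 + 1 = 37.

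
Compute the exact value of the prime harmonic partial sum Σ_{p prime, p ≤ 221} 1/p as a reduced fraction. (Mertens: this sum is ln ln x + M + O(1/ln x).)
Σ 1/p = 3215488142498485484492183158345029261034221047849345857469577412562094716564064084247/1645783550795210387735581011435590727981167322669649249414629852197255934130751870910

π(221) = 47, so the primes ≤ 221 are [2, 3, 5, 7, 11, 13, 17, 19, 23, 29, 31, 37, 41, 43, 47, 53, 59, 61, 67, 71, 73, 79, 83, 89, 97, 101, 103, 107, 109, 113, 127, 131, 137, 139, 149, 151, 157, 163, 167, 173, 179, 181, 191, 193, 197, 199, 211]. Summing 1/p over these primes: 3215488142498485484492183158345029261034221047849345857469577412562094716564064084247/1645783550795210387735581011435590727981167322669649249414629852197255934130751870910 ≈ 1.9538. Mertens estimate ln ln(221) + 0.2615 ≈ 1.9476.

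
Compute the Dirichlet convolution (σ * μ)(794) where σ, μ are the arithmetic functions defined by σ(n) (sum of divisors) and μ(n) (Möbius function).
(σ * μ)(794) = 794

Divisors of 794: [1, 2, 397, 794]. For each d | 794:
  d = 1: σ(1) · μ(794/1) = 1 · 1 = 1
  d = 2: σ(2) · μ(794/2) = 3 · -1 = -3
  d = 397: σ(397) · μ(794/397) = 398 · -1 = -398
  d = 794: σ(794) · μ(794/794) = 1194 · 1 = 1194
Summing: (σ * μ)(794) = 1 + -3 + -398 + 1194 = 794.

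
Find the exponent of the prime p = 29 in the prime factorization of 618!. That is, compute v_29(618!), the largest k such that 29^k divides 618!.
v_29(618!) = 21

Legendre's formula: v_p(n!) = Σ_{k ≥ 1} ⌊n / p^k⌋. For p = 29, n = 618, the terms are:
  ⌊618/29^1⌋ = ⌊618/29⌋ = 21
(the next term ⌊618/29^2⌋ = 0, terminating the sum). Summing: v_29(618!) = 21 = 21.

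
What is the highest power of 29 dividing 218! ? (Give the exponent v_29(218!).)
v_29(218!) = 7

Legendre's formula: v_p(n!) = Σ_{k ≥ 1} ⌊n / p^k⌋. For p = 29, n = 218, the terms are:
  ⌊218/29^1⌋ = ⌊218/29⌋ = 7
(the next term ⌊218/29^2⌋ = 0, terminating the sum). Summing: v_29(218!) = 7 = 7.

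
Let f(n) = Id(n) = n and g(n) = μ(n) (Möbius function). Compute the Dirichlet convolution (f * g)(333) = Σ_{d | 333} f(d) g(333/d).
(Id * μ)(333) = 216

Divisors of 333: [1, 3, 9, 37, 111, 333]. For each d | 333:
  d = 1: Id(1) · μ(333/1) = 1 · 0 = 0
  d = 3: Id(3) · μ(333/3) = 3 · 1 = 3
  d = 9: Id(9) · μ(333/9) = 9 · -1 = -9
  d = 37: Id(37) · μ(333/37) = 37 · 0 = 0
  d = 111: Id(111) · μ(333/111) = 111 · -1 = -111
  d = 333: Id(333) · μ(333/333) = 333 · 1 = 333
Summing: (Id * μ)(333) = 0 + 3 + -9 + 0 + -111 + 333 = 216.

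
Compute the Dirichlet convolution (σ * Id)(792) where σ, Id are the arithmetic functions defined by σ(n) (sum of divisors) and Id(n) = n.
(σ * Id)(792) = 38318

Divisors of 792: [1, 2, 3, 4, 6, 8, 9, 11, 12, 18, 22, 24, 33, 36, 44, 66, 72, 88, 99, 132, 198, 264, 396, 792]. For each d | 792:
  d = 1: σ(1) · Id(792/1) = 1 · 792 = 792
  d = 2: σ(2) · Id(792/2) = 3 · 396 = 1188
  d = 3: σ(3) · Id(792/3) = 4 · 264 = 1056
  d = 4: σ(4) · Id(792/4) = 7 · 198 = 1386
  d = 6: σ(6) · Id(792/6) = 12 · 132 = 1584
  d = 8: σ(8) · Id(792/8) = 15 · 99 = 1485
  d = 9: σ(9) · Id(792/9) = 13 · 88 = 1144
  d = 11: σ(11) · Id(792/11) = 12 · 72 = 864
  d = 12: σ(12) · Id(792/12) = 28 · 66 = 1848
  d = 18: σ(18) · Id(792/18) = 39 · 44 = 1716
  d = 22: σ(22) · Id(792/22) = 36 · 36 = 1296
  d = 24: σ(24) · Id(792/24) = 60 · 33 = 1980
  d = 33: σ(33) · Id(792/33) = 48 · 24 = 1152
  d = 36: σ(36) · Id(792/36) = 91 · 22 = 2002
  d = 44: σ(44) · Id(792/44) = 84 · 18 = 1512
  d = 66: σ(66) · Id(792/66) = 144 · 12 = 1728
  d = 72: σ(72) · Id(792/72) = 195 · 11 = 2145
  d = 88: σ(88) · Id(792/88) = 180 · 9 = 1620
  d = 99: σ(99) · Id(792/99) = 156 · 8 = 1248
  d = 132: σ(132) · Id(792/132) = 336 · 6 = 2016
  d = 198: σ(198) · Id(792/198) = 468 · 4 = 1872
  d = 264: σ(264) · Id(792/264) = 720 · 3 = 2160
  d = 396: σ(396) · Id(792/396) = 1092 · 2 = 2184
  d = 792: σ(792) · Id(792/792) = 2340 · 1 = 2340
Summing: (σ * Id)(792) = 792 + 1188 + 1056 + 1386 + 1584 + 1485 + 1144 + 864 + 1848 + 1716 + 1296 + 1980 + 1152 + 2002 + 1512 + 1728 + 2145 + 1620 + 1248 + 2016 + 1872 + 2160 + 2184 + 2340 = 38318.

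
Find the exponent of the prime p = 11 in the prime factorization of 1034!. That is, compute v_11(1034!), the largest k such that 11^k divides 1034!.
v_11(1034!) = 102

Legendre's formula: v_p(n!) = Σ_{k ≥ 1} ⌊n / p^k⌋. For p = 11, n = 1034, the terms are:
  ⌊1034/11^1⌋ = ⌊1034/11⌋ = 94
  ⌊1034/11^2⌋ = ⌊1034/121⌋ = 8
(the next term ⌊1034/11^3⌋ = 0, terminating the sum). Summing: v_11(1034!) = 94 + 8 = 102.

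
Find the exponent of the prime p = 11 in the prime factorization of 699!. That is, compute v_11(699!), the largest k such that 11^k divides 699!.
v_11(699!) = 68

Legendre's formula: v_p(n!) = Σ_{k ≥ 1} ⌊n / p^k⌋. For p = 11, n = 699, the terms are:
  ⌊699/11^1⌋ = ⌊699/11⌋ = 63
  ⌊699/11^2⌋ = ⌊699/121⌋ = 5
(the next term ⌊699/11^3⌋ = 0, terminating the sum). Summing: v_11(699!) = 63 + 5 = 68.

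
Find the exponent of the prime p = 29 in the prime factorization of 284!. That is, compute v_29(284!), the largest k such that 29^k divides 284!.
v_29(284!) = 9

Legendre's formula: v_p(n!) = Σ_{k ≥ 1} ⌊n / p^k⌋. For p = 29, n = 284, the terms are:
  ⌊284/29^1⌋ = ⌊284/29⌋ = 9
(the next term ⌊284/29^2⌋ = 0, terminating the sum). Summing: v_29(284!) = 9 = 9.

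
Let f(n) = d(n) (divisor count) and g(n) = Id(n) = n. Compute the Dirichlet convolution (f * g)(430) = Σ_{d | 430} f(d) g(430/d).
(d * Id)(430) = 1260

Divisors of 430: [1, 2, 5, 10, 43, 86, 215, 430]. For each d | 430:
  d = 1: d(1) · Id(430/1) = 1 · 430 = 430
  d = 2: d(2) · Id(430/2) = 2 · 215 = 430
  d = 5: d(5) · Id(430/5) = 2 · 86 = 172
  d = 10: d(10) · Id(430/10) = 4 · 43 = 172
  d = 43: d(43) · Id(430/43) = 2 · 10 = 20
  d = 86: d(86) · Id(430/86) = 4 · 5 = 20
  d = 215: d(215) · Id(430/215) = 4 · 2 = 8
  d = 430: d(430) · Id(430/430) = 8 · 1 = 8
Summing: (d * Id)(430) = 430 + 430 + 172 + 172 + 20 + 20 + 8 + 8 = 1260.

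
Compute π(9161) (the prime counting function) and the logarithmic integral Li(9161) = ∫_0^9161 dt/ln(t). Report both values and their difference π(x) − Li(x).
π(9161) = 1136;  Li(9161) ≈ 1154.61;  π(x) − Li(x) ≈ -18.61.

Direct count of primes ≤ 9161 gives π(9161) = 1136. Numerical evaluation of the logarithmic integral gives Li(9161) ≈ 1154.61. The difference π(x) − Li(x) ≈ -18.61 is typically negative for small/moderate x (Li(x) overestimates), though Littlewood's theorem shows this sign changes infinitely often.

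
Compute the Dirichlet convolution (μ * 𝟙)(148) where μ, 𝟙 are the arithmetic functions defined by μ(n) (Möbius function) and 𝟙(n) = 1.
(μ * 𝟙)(148) = 0

Divisors of 148: [1, 2, 4, 37, 74, 148]. For each d | 148:
  d = 1: μ(1) · 𝟙(148/1) = 1 · 1 = 1
  d = 2: μ(2) · 𝟙(148/2) = -1 · 1 = -1
  d = 4: μ(4) · 𝟙(148/4) = 0 · 1 = 0
  d = 37: μ(37) · 𝟙(148/37) = -1 · 1 = -1
  d = 74: μ(74) · 𝟙(148/74) = 1 · 1 = 1
  d = 148: μ(148) · 𝟙(148/148) = 0 · 1 = 0
Summing: (μ * 𝟙)(148) = 1 + -1 + 0 + -1 + 1 + 0 = 0.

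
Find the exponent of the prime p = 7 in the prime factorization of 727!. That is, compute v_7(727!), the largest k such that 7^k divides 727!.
v_7(727!) = 119

Legendre's formula: v_p(n!) = Σ_{k ≥ 1} ⌊n / p^k⌋. For p = 7, n = 727, the terms are:
  ⌊727/7^1⌋ = ⌊727/7⌋ = 103
  ⌊727/7^2⌋ = ⌊727/49⌋ = 14
  ⌊727/7^3⌋ = ⌊727/343⌋ = 2
(the next term ⌊727/7^4⌋ = 0, terminating the sum). Summing: v_7(727!) = 103 + 14 + 2 = 119.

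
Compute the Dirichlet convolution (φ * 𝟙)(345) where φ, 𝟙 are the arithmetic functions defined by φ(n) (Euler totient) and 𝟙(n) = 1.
(φ * 𝟙)(345) = 345

Divisors of 345: [1, 3, 5, 15, 23, 69, 115, 345]. For each d | 345:
  d = 1: φ(1) · 𝟙(345/1) = 1 · 1 = 1
  d = 3: φ(3) · 𝟙(345/3) = 2 · 1 = 2
  d = 5: φ(5) · 𝟙(345/5) = 4 · 1 = 4
  d = 15: φ(15) · 𝟙(345/15) = 8 · 1 = 8
  d = 23: φ(23) · 𝟙(345/23) = 22 · 1 = 22
  d = 69: φ(69) · 𝟙(345/69) = 44 · 1 = 44
  d = 115: φ(115) · 𝟙(345/115) = 88 · 1 = 88
  d = 345: φ(345) · 𝟙(345/345) = 176 · 1 = 176
Summing: (φ * 𝟙)(345) = 1 + 2 + 4 + 8 + 22 + 44 + 88 + 176 = 345.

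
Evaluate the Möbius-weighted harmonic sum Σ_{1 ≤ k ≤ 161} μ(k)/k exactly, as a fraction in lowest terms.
Σ μ(k)/k = 674117532155663976794637693297075629210667954252961166216521/35375166993717494840635767087951744212057570647889977422429870

Values of μ(k) for 1 ≤ k ≤ 161: μ(1) = 1, μ(2) = -1, μ(3) = -1, μ(5) = -1, μ(6) = 1, μ(7) = -1, μ(10) = 1, μ(11) = -1, μ(13) = -1, μ(14) = 1, μ(15) = 1, μ(17) = -1, μ(19) = -1, μ(21) = 1, μ(22) = 1, μ(23) = -1, μ(26) = 1, μ(29) = -1, μ(30) = -1, μ(31) = -1, μ(33) = 1, μ(34) = 1, μ(35) = 1, μ(37) = -1, μ(38) = 1, μ(39) = 1, μ(41) = -1, μ(42) = -1, μ(43) = -1, μ(46) = 1, μ(47) = -1, μ(51) = 1, μ(53) = -1, μ(55) = 1, μ(57) = 1, μ(58) = 1, μ(59) = -1, μ(61) = -1, μ(62) = 1, μ(65) = 1, μ(66) = -1, μ(67) = -1, μ(69) = 1, μ(70) = -1, μ(71) = -1, μ(73) = -1, μ(74) = 1, μ(77) = 1, μ(78) = -1, μ(79) = -1, μ(82) = 1, μ(83) = -1, μ(85) = 1, μ(86) = 1, μ(87) = 1, μ(89) = -1, μ(91) = 1, μ(93) = 1, μ(94) = 1, μ(95) = 1, μ(97) = -1, μ(101) = -1, μ(102) = -1, μ(103) = -1, μ(105) = -1, μ(106) = 1, μ(107) = -1, μ(109) = -1, μ(110) = -1, μ(111) = 1, μ(113) = -1, μ(114) = -1, μ(115) = 1, μ(118) = 1, μ(119) = 1, μ(122) = 1, μ(123) = 1, μ(127) = -1, μ(129) = 1, μ(130) = -1, μ(131) = -1, μ(133) = 1, μ(134) = 1, μ(137) = -1, μ(138) = -1, μ(139) = -1, μ(141) = 1, μ(142) = 1, μ(143) = 1, μ(145) = 1, μ(146) = 1, μ(149) = -1, μ(151) = -1, μ(154) = -1, μ(155) = 1, μ(157) = -1, μ(158) = 1, μ(159) = 1, μ(161) = 1, with μ = 0 on non-squarefree integers. Summing μ(k)/k for k where μ(k) ≠ 0 gives 674117532155663976794637693297075629210667954252961166216521/35375166993717494840635767087951744212057570647889977422429870 ≈ 0.0191. (PNT ⟺ this sum → 0 as n → ∞.)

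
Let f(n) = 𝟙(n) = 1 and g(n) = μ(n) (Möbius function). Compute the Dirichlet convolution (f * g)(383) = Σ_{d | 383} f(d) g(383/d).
(𝟙 * μ)(383) = 0

Divisors of 383: [1, 383]. For each d | 383:
  d = 1: 𝟙(1) · μ(383/1) = 1 · -1 = -1
  d = 383: 𝟙(383) · μ(383/383) = 1 · 1 = 1
Summing: (𝟙 * μ)(383) = -1 + 1 = 0.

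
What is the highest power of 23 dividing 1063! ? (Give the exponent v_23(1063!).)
v_23(1063!) = 48

Legendre's formula: v_p(n!) = Σ_{k ≥ 1} ⌊n / p^k⌋. For p = 23, n = 1063, the terms are:
  ⌊1063/23^1⌋ = ⌊1063/23⌋ = 46
  ⌊1063/23^2⌋ = ⌊1063/529⌋ = 2
(the next term ⌊1063/23^3⌋ = 0, terminating the sum). Summing: v_23(1063!) = 46 + 2 = 48.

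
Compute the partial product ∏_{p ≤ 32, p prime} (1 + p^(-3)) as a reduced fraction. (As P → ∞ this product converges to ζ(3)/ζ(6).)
∏ = 123276368443014873612288/104343309932640260237195

The primes p ≤ 32 are [2, 3, 5, 7, 11, 13, 17, 19, 23, 29, 31]. For each, (1 + 1/p^3) = (p^3 + 1)/p^3. Multiplying these fractions over p ∈ [2, 3, 5, 7, 11, 13, 17, 19, 23, 29, 31] gives 123276368443014873612288/104343309932640260237195. (In the limit P → ∞ this tends to ζ(3)/ζ(6).)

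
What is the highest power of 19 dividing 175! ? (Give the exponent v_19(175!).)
v_19(175!) = 9

Legendre's formula: v_p(n!) = Σ_{k ≥ 1} ⌊n / p^k⌋. For p = 19, n = 175, the terms are:
  ⌊175/19^1⌋ = ⌊175/19⌋ = 9
(the next term ⌊175/19^2⌋ = 0, terminating the sum). Summing: v_19(175!) = 9 = 9.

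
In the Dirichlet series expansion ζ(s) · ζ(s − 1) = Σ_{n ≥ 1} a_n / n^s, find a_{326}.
σ(326) = 492

In the product (Σ m^0/m^s)(Σ k / k^s) = Σ (Σ_{d | n} d) / n^s, the coefficient of 1/n^s is σ(n) = Σ_{d | n} d. For n = 326, divisors are [1, 2, 163, 326]; summing: σ(326) = 492.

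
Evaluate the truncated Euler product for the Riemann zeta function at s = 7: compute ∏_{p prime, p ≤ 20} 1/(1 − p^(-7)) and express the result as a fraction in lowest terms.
∏ = 155826023762586560111512988551201501037015625/154535761885293084095586902270463356349603488

The primes p ≤ 20 are [2, 3, 5, 7, 11, 13, 17, 19]. For each prime, (1 − 1/p^7)^(-1) = p^7 / (p^7 − 1). The product is (1 − 1/2^7)^(-1), (1 − 1/3^7)^(-1), (1 − 1/5^7)^(-1), (1 − 1/7^7)^(-1), (1 − 1/11^7)^(-1), (1 − 1/13^7)^(-1), (1 − 1/17^7)^(-1), (1 − 1/19^7)^(-1) = ∏ p^7 / (p^7 − 1) = 155826023762586560111512988551201501037015625/154535761885293084095586902270463356349603488.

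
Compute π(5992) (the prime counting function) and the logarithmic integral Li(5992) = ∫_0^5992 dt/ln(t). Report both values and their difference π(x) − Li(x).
π(5992) = 783;  Li(5992) ≈ 799.49;  π(x) − Li(x) ≈ -16.49.

Direct count of primes ≤ 5992 gives π(5992) = 783. Numerical evaluation of the logarithmic integral gives Li(5992) ≈ 799.49. The difference π(x) − Li(x) ≈ -16.49 is typically negative for small/moderate x (Li(x) overestimates), though Littlewood's theorem shows this sign changes infinitely often.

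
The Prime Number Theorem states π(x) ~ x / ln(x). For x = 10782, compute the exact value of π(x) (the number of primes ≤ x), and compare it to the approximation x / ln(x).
π(10782) = 1313;  x/ln(x) ≈ 1161.15;  relative error ≈ 11.57%.

Directly count primes up to 10782: π(10782) = 1313. The PNT approximation gives 10782/ln(10782) ≈ 10782/9.28563 ≈ 1161.15. Relative error (π(x) − x/ln(x)) / π(x) ≈ 11.57%; the approximation is known to undercount slightly (Li(x) is a better estimate).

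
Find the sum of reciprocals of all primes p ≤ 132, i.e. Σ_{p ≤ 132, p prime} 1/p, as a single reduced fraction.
Σ 1/p = 980956909242278731029785409368357903506317057050081/525896479052627740771371797072411912900610967452630

π(132) = 32, so the primes ≤ 132 are [2, 3, 5, 7, 11, 13, 17, 19, 23, 29, 31, 37, 41, 43, 47, 53, 59, 61, 67, 71, 73, 79, 83, 89, 97, 101, 103, 107, 109, 113, 127, 131]. Summing 1/p over these primes: 980956909242278731029785409368357903506317057050081/525896479052627740771371797072411912900610967452630 ≈ 1.8653. Mertens estimate ln ln(132) + 0.2615 ≈ 1.8472.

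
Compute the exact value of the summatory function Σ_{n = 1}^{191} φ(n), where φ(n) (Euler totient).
Σ_{n ≤ 191} φ(n) = 11166

Compute φ(n) for each 1 ≤ n ≤ 191: φ(1) = 1, φ(2) = 1, φ(3) = 2, φ(4) = 2, φ(5) = 4, φ(6) = 2, φ(7) = 6, φ(8) = 4, φ(9) = 6, φ(10) = 4, φ(11) = 10, φ(12) = 4, φ(13) = 12, φ(14) = 6, φ(15) = 8, φ(16) = 8, φ(17) = 16, φ(18) = 6, φ(19) = 18, φ(20) = 8, φ(21) = 12, φ(22) = 10, φ(23) = 22, φ(24) = 8, φ(25) = 20, φ(26) = 12, φ(27) = 18, φ(28) = 12, φ(29) = 28, φ(30) = 8, φ(31) = 30, φ(32) = 16, φ(33) = 20, φ(34) = 16, φ(35) = 24, φ(36) = 12, φ(37) = 36, φ(38) = 18, φ(39) = 24, φ(40) = 16, φ(41) = 40, φ(42) = 12, φ(43) = 42, φ(44) = 20, φ(45) = 24, φ(46) = 22, φ(47) = 46, φ(48) = 16, φ(49) = 42, φ(50) = 20, φ(51) = 32, φ(52) = 24, φ(53) = 52, φ(54) = 18, φ(55) = 40, φ(56) = 24, φ(57) = 36, φ(58) = 28, φ(59) = 58, φ(60) = 16, φ(61) = 60, φ(62) = 30, φ(63) = 36, φ(64) = 32, φ(65) = 48, φ(66) = 20, φ(67) = 66, φ(68) = 32, φ(69) = 44, φ(70) = 24, φ(71) = 70, φ(72) = 24, φ(73) = 72, φ(74) = 36, φ(75) = 40, φ(76) = 36, φ(77) = 60, φ(78) = 24, φ(79) = 78, φ(80) = 32, φ(81) = 54, φ(82) = 40, φ(83) = 82, φ(84) = 24, φ(85) = 64, φ(86) = 42, φ(87) = 56, φ(88) = 40, φ(89) = 88, φ(90) = 24, φ(91) = 72, φ(92) = 44, φ(93) = 60, φ(94) = 46, φ(95) = 72, φ(96) = 32, φ(97) = 96, φ(98) = 42, φ(99) = 60, φ(100) = 40, φ(101) = 100, φ(102) = 32, φ(103) = 102, φ(104) = 48, φ(105) = 48, φ(106) = 52, φ(107) = 106, φ(108) = 36, φ(109) = 108, φ(110) = 40, φ(111) = 72, φ(112) = 48, φ(113) = 112, φ(114) = 36, φ(115) = 88, φ(116) = 56, φ(117) = 72, φ(118) = 58, φ(119) = 96, φ(120) = 32, φ(121) = 110, φ(122) = 60, φ(123) = 80, φ(124) = 60, φ(125) = 100, φ(126) = 36, φ(127) = 126, φ(128) = 64, φ(129) = 84, φ(130) = 48, φ(131) = 130, φ(132) = 40, φ(133) = 108, φ(134) = 66, φ(135) = 72, φ(136) = 64, φ(137) = 136, φ(138) = 44, φ(139) = 138, φ(140) = 48, φ(141) = 92, φ(142) = 70, φ(143) = 120, φ(144) = 48, φ(145) = 112, φ(146) = 72, φ(147) = 84, φ(148) = 72, φ(149) = 148, φ(150) = 40, φ(151) = 150, φ(152) = 72, φ(153) = 96, φ(154) = 60, φ(155) = 120, φ(156) = 48, φ(157) = 156, φ(158) = 78, φ(159) = 104, φ(160) = 64, φ(161) = 132, φ(162) = 54, φ(163) = 162, φ(164) = 80, φ(165) = 80, φ(166) = 82, φ(167) = 166, φ(168) = 48, φ(169) = 156, φ(170) = 64, φ(171) = 108, φ(172) = 84, φ(173) = 172, φ(174) = 56, φ(175) = 120, φ(176) = 80, φ(177) = 116, φ(178) = 88, φ(179) = 178, φ(180) = 48, φ(181) = 180, φ(182) = 72, φ(183) = 120, φ(184) = 88, φ(185) = 144, φ(186) = 60, φ(187) = 160, φ(188) = 92, φ(189) = 108, φ(190) = 72, φ(191) = 190. Summing all 191 values: 11166. (Average order: Σ_{n ≤ x} φ(n) ~ (3/π²) x². For x = 191, (3/π²)·191² ≈ 11088.89.)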